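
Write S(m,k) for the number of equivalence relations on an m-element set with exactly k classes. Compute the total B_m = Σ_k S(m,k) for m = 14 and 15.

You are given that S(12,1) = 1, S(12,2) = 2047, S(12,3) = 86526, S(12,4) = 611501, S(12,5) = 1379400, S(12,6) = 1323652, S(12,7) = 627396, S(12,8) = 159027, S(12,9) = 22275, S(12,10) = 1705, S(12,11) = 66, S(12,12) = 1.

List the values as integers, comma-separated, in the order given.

@13  (13,1):1·1+0→1, (13,2):2047·2+1→4095, (13,3):86526·3+2047→261625, (13,4):611501·4+86526→2532530, (13,5):1379400·5+611501→7508501, (13,6):1323652·6+1379400→9321312, (13,7):627396·7+1323652→5715424, (13,8):159027·8+627396→1899612, (13,9):22275·9+159027→359502, (13,10):1705·10+22275→39325, (13,11):66·11+1705→2431, (13,12):1·12+66→78, (13,13):0·13+1→1
@14  (14,1):1·1+0→1, (14,2):4095·2+1→8191, (14,3):261625·3+4095→788970, (14,4):2532530·4+261625→10391745, (14,5):7508501·5+2532530→40075035, (14,6):9321312·6+7508501→63436373, (14,7):5715424·7+9321312→49329280, (14,8):1899612·8+5715424→20912320, (14,9):359502·9+1899612→5135130, (14,10):39325·10+359502→752752, (14,11):2431·11+39325→66066, (14,12):78·12+2431→3367, (14,13):1·13+78→91, (14,14):0·14+1→1
@15  (15,1):1·1+0→1, (15,2):8191·2+1→16383, (15,3):788970·3+8191→2375101, (15,4):10391745·4+788970→42355950, (15,5):40075035·5+10391745→210766920, (15,6):63436373·6+40075035→420693273, (15,7):49329280·7+63436373→408741333, (15,8):20912320·8+49329280→216627840, (15,9):5135130·9+20912320→67128490, (15,10):752752·10+5135130→12662650, (15,11):66066·11+752752→1479478, (15,12):3367·12+66066→106470, (15,13):91·13+3367→4550, (15,14):1·14+91→105, (15,15):0·15+1→1
B_14 = ΣS(14,k) = 1+8191+788970+10391745+40075035+63436373+49329280+20912320+5135130+752752+66066+3367+91+1 = 190899322
B_15 = ΣS(15,k) = 1+16383+2375101+42355950+210766920+420693273+408741333+216627840+67128490+12662650+1479478+106470+4550+105+1 = 1382958545

190899322, 1382958545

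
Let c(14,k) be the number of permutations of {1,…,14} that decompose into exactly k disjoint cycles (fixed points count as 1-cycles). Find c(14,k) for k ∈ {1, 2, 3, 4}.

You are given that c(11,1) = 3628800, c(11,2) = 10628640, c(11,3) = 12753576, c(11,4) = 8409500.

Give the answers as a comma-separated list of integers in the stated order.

6227020800, 19802759040, 26596717056, 20313753096

@12  (12,1):3628800·11+0→39916800, (12,2):10628640·11+3628800→120543840, (12,3):12753576·11+10628640→150917976, (12,4):8409500·11+12753576→105258076
@13  (13,1):39916800·12+0→479001600, (13,2):120543840·12+39916800→1486442880, (13,3):150917976·12+120543840→1931559552, (13,4):105258076·12+150917976→1414014888
@14  (14,1):479001600·13+0→6227020800, (14,2):1486442880·13+479001600→19802759040, (14,3):1931559552·13+1486442880→26596717056, (14,4):1414014888·13+1931559552→20313753096
Read c(14,1) = 6227020800, c(14,2) = 19802759040, c(14,3) = 26596717056, c(14,4) = 20313753096.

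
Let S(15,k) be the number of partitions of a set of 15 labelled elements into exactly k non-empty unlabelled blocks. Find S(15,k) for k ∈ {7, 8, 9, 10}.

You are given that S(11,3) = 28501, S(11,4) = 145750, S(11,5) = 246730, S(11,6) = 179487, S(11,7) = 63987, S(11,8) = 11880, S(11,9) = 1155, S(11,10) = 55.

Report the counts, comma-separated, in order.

408741333, 216627840, 67128490, 12662650

i=12: T(12,4)=28501+4·145750=611501 | T(12,5)=145750+5·246730=1379400 | T(12,6)=246730+6·179487=1323652 | T(12,7)=179487+7·63987=627396 | T(12,8)=63987+8·11880=159027 | T(12,9)=11880+9·1155=22275 | T(12,10)=1155+10·55=1705
i=13: T(13,5)=611501+5·1379400=7508501 | T(13,6)=1379400+6·1323652=9321312 | T(13,7)=1323652+7·627396=5715424 | T(13,8)=627396+8·159027=1899612 | T(13,9)=159027+9·22275=359502 | T(13,10)=22275+10·1705=39325
i=14: T(14,6)=7508501+6·9321312=63436373 | T(14,7)=9321312+7·5715424=49329280 | T(14,8)=5715424+8·1899612=20912320 | T(14,9)=1899612+9·359502=5135130 | T(14,10)=359502+10·39325=752752
i=15: T(15,7)=63436373+7·49329280=408741333 | T(15,8)=49329280+8·20912320=216627840 | T(15,9)=20912320+9·5135130=67128490 | T(15,10)=5135130+10·752752=12662650
Read S(15,7) = 408741333, S(15,8) = 216627840, S(15,9) = 67128490, S(15,10) = 12662650.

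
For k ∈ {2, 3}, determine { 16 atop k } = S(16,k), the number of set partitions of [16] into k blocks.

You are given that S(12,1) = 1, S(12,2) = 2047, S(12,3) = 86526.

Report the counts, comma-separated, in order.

32767, 7141686

i=13: T(13,1)=0+1·1=1 | T(13,2)=1+2·2047=4095 | T(13,3)=2047+3·86526=261625
i=14: T(14,1)=0+1·1=1 | T(14,2)=1+2·4095=8191 | T(14,3)=4095+3·261625=788970
i=15: T(15,1)=0+1·1=1 | T(15,2)=1+2·8191=16383 | T(15,3)=8191+3·788970=2375101
i=16: T(16,2)=1+2·16383=32767 | T(16,3)=16383+3·2375101=7141686
Read S(16,2) = 32767, S(16,3) = 7141686.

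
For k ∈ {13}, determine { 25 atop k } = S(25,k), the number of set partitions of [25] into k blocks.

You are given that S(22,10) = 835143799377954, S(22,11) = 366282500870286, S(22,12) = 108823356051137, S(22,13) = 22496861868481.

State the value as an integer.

114485073343744260

r23: T_23,11=11×366282500870286+835143799377954=4864251308951100; T_23,12=12×108823356051137+366282500870286=1672162773483930; T_23,13=13×22496861868481+108823356051137=401282560341390
r24: T_24,12=12×1672162773483930+4864251308951100=24930204590758260; T_24,13=13×401282560341390+1672162773483930=6888836057922000
r25: T_25,13=13×6888836057922000+24930204590758260=114485073343744260
Read S(25,13) = 114485073343744260.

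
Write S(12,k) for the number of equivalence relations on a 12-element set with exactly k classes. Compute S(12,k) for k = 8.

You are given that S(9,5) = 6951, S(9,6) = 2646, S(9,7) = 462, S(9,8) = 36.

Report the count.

row 10: T[10][6]=6·2646+6951=22827  T[10][7]=7·462+2646=5880  T[10][8]=8·36+462=750
row 11: T[11][7]=7·5880+22827=63987  T[11][8]=8·750+5880=11880
row 12: T[12][8]=8·11880+63987=159027
Read S(12,8) = 159027.

159027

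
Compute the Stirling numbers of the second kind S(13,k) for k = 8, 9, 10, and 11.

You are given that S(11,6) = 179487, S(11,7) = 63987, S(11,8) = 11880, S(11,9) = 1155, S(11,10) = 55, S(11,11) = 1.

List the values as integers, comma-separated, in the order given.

@12  (12,7):63987·7+179487→627396, (12,8):11880·8+63987→159027, (12,9):1155·9+11880→22275, (12,10):55·10+1155→1705, (12,11):1·11+55→66
@13  (13,8):159027·8+627396→1899612, (13,9):22275·9+159027→359502, (13,10):1705·10+22275→39325, (13,11):66·11+1705→2431
Read S(13,8) = 1899612, S(13,9) = 359502, S(13,10) = 39325, S(13,11) = 2431.

1899612, 359502, 39325, 2431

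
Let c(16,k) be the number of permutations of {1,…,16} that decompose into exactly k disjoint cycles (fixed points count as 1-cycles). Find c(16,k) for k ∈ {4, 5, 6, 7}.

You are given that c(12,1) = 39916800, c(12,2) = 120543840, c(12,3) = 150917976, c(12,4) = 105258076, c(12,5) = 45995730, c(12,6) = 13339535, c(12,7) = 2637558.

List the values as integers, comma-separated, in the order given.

row 13: T[13][1]=12·39916800+0=479001600  T[13][2]=12·120543840+39916800=1486442880  T[13][3]=12·150917976+120543840=1931559552  T[13][4]=12·105258076+150917976=1414014888  T[13][5]=12·45995730+105258076=657206836  T[13][6]=12·13339535+45995730=206070150  T[13][7]=12·2637558+13339535=44990231
row 14: T[14][2]=13·1486442880+479001600=19802759040  T[14][3]=13·1931559552+1486442880=26596717056  T[14][4]=13·1414014888+1931559552=20313753096  T[14][5]=13·657206836+1414014888=9957703756  T[14][6]=13·206070150+657206836=3336118786  T[14][7]=13·44990231+206070150=790943153
row 15: T[15][3]=14·26596717056+19802759040=392156797824  T[15][4]=14·20313753096+26596717056=310989260400  T[15][5]=14·9957703756+20313753096=159721605680  T[15][6]=14·3336118786+9957703756=56663366760  T[15][7]=14·790943153+3336118786=14409322928
row 16: T[16][4]=15·310989260400+392156797824=5056995703824  T[16][5]=15·159721605680+310989260400=2706813345600  T[16][6]=15·56663366760+159721605680=1009672107080  T[16][7]=15·14409322928+56663366760=272803210680
Read c(16,4) = 5056995703824, c(16,5) = 2706813345600, c(16,6) = 1009672107080, c(16,7) = 272803210680.

5056995703824, 2706813345600, 1009672107080, 272803210680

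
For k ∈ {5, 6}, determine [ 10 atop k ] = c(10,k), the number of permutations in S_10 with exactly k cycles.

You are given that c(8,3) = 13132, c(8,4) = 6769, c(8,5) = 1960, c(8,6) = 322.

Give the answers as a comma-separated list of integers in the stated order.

@9  (9,4):6769·8+13132→67284, (9,5):1960·8+6769→22449, (9,6):322·8+1960→4536
@10  (10,5):22449·9+67284→269325, (10,6):4536·9+22449→63273
Read c(10,5) = 269325, c(10,6) = 63273.

269325, 63273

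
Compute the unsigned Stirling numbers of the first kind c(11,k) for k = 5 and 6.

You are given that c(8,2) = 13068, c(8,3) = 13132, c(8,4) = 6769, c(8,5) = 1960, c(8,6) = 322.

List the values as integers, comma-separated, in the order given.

3416930, 902055

row 9: T[9][3]=8·13132+13068=118124  T[9][4]=8·6769+13132=67284  T[9][5]=8·1960+6769=22449  T[9][6]=8·322+1960=4536
row 10: T[10][4]=9·67284+118124=723680  T[10][5]=9·22449+67284=269325  T[10][6]=9·4536+22449=63273
row 11: T[11][5]=10·269325+723680=3416930  T[11][6]=10·63273+269325=902055
Read c(11,5) = 3416930, c(11,6) = 902055.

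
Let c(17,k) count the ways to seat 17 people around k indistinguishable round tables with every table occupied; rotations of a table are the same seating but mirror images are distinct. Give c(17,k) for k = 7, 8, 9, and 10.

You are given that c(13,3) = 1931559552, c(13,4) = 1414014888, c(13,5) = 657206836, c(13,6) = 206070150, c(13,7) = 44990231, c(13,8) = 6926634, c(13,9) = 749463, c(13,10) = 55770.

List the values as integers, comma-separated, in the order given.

5374523477960, 1146901283528, 185953177553, 23057159840

row 14: T[14][4]=13·1414014888+1931559552=20313753096  T[14][5]=13·657206836+1414014888=9957703756  T[14][6]=13·206070150+657206836=3336118786  T[14][7]=13·44990231+206070150=790943153  T[14][8]=13·6926634+44990231=135036473  T[14][9]=13·749463+6926634=16669653  T[14][10]=13·55770+749463=1474473
row 15: T[15][5]=14·9957703756+20313753096=159721605680  T[15][6]=14·3336118786+9957703756=56663366760  T[15][7]=14·790943153+3336118786=14409322928  T[15][8]=14·135036473+790943153=2681453775  T[15][9]=14·16669653+135036473=368411615  T[15][10]=14·1474473+16669653=37312275
row 16: T[16][6]=15·56663366760+159721605680=1009672107080  T[16][7]=15·14409322928+56663366760=272803210680  T[16][8]=15·2681453775+14409322928=54631129553  T[16][9]=15·368411615+2681453775=8207628000  T[16][10]=15·37312275+368411615=928095740
row 17: T[17][7]=16·272803210680+1009672107080=5374523477960  T[17][8]=16·54631129553+272803210680=1146901283528  T[17][9]=16·8207628000+54631129553=185953177553  T[17][10]=16·928095740+8207628000=23057159840
Read c(17,7) = 5374523477960, c(17,8) = 1146901283528, c(17,9) = 185953177553, c(17,10) = 23057159840.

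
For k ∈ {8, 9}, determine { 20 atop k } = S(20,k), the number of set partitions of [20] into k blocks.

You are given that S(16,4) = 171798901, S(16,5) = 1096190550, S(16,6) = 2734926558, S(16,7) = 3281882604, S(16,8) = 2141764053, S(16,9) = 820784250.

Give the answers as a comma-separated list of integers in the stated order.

[17] T[17,5]:5*1096190550+171798901=5652751651 · T[17,6]:6*2734926558+1096190550=17505749898 · T[17,7]:7*3281882604+2734926558=25708104786 · T[17,8]:8*2141764053+3281882604=20415995028 · T[17,9]:9*820784250+2141764053=9528822303
[18] T[18,6]:6*17505749898+5652751651=110687251039 · T[18,7]:7*25708104786+17505749898=197462483400 · T[18,8]:8*20415995028+25708104786=189036065010 · T[18,9]:9*9528822303+20415995028=106175395755
[19] T[19,7]:7*197462483400+110687251039=1492924634839 · T[19,8]:8*189036065010+197462483400=1709751003480 · T[19,9]:9*106175395755+189036065010=1144614626805
[20] T[20,8]:8*1709751003480+1492924634839=15170932662679 · T[20,9]:9*1144614626805+1709751003480=12011282644725
Read S(20,8) = 15170932662679, S(20,9) = 12011282644725.

15170932662679, 12011282644725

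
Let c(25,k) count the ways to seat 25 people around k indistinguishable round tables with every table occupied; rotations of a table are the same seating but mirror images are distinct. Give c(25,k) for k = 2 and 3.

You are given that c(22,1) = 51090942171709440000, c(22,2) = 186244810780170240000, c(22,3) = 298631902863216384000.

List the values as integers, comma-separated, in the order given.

[23] T[23,1]:22*51090942171709440000+0=1124000727777607680000 · T[23,2]:22*186244810780170240000+51090942171709440000=4148476779335454720000 · T[23,3]:22*298631902863216384000+186244810780170240000=6756146673770930688000
[24] T[24,1]:23*1124000727777607680000+0=25852016738884976640000 · T[24,2]:23*4148476779335454720000+1124000727777607680000=96538966652493066240000 · T[24,3]:23*6756146673770930688000+4148476779335454720000=159539850276066860544000
[25] T[25,2]:24*96538966652493066240000+25852016738884976640000=2342787216398718566400000 · T[25,3]:24*159539850276066860544000+96538966652493066240000=3925495373278097719296000
Read c(25,2) = 2342787216398718566400000, c(25,3) = 3925495373278097719296000.

2342787216398718566400000, 3925495373278097719296000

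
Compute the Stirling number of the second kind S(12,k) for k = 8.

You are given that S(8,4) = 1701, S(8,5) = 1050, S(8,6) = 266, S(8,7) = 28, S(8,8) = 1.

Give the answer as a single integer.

159027

[9] T[9,5]:5*1050+1701=6951 · T[9,6]:6*266+1050=2646 · T[9,7]:7*28+266=462 · T[9,8]:8*1+28=36
[10] T[10,6]:6*2646+6951=22827 · T[10,7]:7*462+2646=5880 · T[10,8]:8*36+462=750
[11] T[11,7]:7*5880+22827=63987 · T[11,8]:8*750+5880=11880
[12] T[12,8]:8*11880+63987=159027
Read S(12,8) = 159027.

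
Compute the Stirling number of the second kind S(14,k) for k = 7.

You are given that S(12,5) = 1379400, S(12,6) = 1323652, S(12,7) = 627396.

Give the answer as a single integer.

r13: T_13,6=6×1323652+1379400=9321312; T_13,7=7×627396+1323652=5715424
r14: T_14,7=7×5715424+9321312=49329280
Read S(14,7) = 49329280.

49329280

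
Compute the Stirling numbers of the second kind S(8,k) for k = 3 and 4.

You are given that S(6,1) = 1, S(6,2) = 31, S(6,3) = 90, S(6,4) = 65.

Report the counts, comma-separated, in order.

966, 1701

row 7: T[7][2]=2·31+1=63  T[7][3]=3·90+31=301  T[7][4]=4·65+90=350
row 8: T[8][3]=3·301+63=966  T[8][4]=4·350+301=1701
Read S(8,3) = 966, S(8,4) = 1701.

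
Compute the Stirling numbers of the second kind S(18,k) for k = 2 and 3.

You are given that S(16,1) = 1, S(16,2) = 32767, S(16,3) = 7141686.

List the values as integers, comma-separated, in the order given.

r17: T_17,1=1×1+0=1; T_17,2=2×32767+1=65535; T_17,3=3×7141686+32767=21457825
r18: T_18,2=2×65535+1=131071; T_18,3=3×21457825+65535=64439010
Read S(18,2) = 131071, S(18,3) = 64439010.

131071, 64439010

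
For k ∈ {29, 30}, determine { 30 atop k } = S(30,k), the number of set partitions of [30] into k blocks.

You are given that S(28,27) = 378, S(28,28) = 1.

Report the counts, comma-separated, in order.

i=29: T(29,28)=378+28·1=406 | T(29,29)=1+29·0=1
i=30: T(30,29)=406+29·1=435 | T(30,30)=1+30·0=1
Read S(30,29) = 435, S(30,30) = 1.

435, 1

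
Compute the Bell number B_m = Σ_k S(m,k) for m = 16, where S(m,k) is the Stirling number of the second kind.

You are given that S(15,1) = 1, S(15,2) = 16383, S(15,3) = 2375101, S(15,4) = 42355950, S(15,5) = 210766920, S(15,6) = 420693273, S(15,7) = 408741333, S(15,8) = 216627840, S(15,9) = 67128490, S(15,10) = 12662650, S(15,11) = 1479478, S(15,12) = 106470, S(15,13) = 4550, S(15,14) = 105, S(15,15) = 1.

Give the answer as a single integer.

@16  (16,1):1·1+0→1, (16,2):16383·2+1→32767, (16,3):2375101·3+16383→7141686, (16,4):42355950·4+2375101→171798901, (16,5):210766920·5+42355950→1096190550, (16,6):420693273·6+210766920→2734926558, (16,7):408741333·7+420693273→3281882604, (16,8):216627840·8+408741333→2141764053, (16,9):67128490·9+216627840→820784250, (16,10):12662650·10+67128490→193754990, (16,11):1479478·11+12662650→28936908, (16,12):106470·12+1479478→2757118, (16,13):4550·13+106470→165620, (16,14):105·14+4550→6020, (16,15):1·15+105→120, (16,16):0·16+1→1
B_16 = ΣS(16,k) = 1+32767+7141686+171798901+1096190550+2734926558+3281882604+2141764053+820784250+193754990+28936908+2757118+165620+6020+120+1 = 10480142147

10480142147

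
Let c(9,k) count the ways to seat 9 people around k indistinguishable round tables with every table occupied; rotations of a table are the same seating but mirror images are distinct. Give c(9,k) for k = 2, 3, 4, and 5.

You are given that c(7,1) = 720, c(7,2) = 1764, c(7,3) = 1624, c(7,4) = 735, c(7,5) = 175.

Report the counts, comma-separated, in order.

row 8: T[8][1]=7·720+0=5040  T[8][2]=7·1764+720=13068  T[8][3]=7·1624+1764=13132  T[8][4]=7·735+1624=6769  T[8][5]=7·175+735=1960
row 9: T[9][2]=8·13068+5040=109584  T[9][3]=8·13132+13068=118124  T[9][4]=8·6769+13132=67284  T[9][5]=8·1960+6769=22449
Read c(9,2) = 109584, c(9,3) = 118124, c(9,4) = 67284, c(9,5) = 22449.

109584, 118124, 67284, 22449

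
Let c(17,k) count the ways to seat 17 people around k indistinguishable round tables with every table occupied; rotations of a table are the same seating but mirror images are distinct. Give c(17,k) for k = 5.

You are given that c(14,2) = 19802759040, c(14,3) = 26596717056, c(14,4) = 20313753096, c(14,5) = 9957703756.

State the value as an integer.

48366009233424

row 15: T[15][3]=14·26596717056+19802759040=392156797824  T[15][4]=14·20313753096+26596717056=310989260400  T[15][5]=14·9957703756+20313753096=159721605680
row 16: T[16][4]=15·310989260400+392156797824=5056995703824  T[16][5]=15·159721605680+310989260400=2706813345600
row 17: T[17][5]=16·2706813345600+5056995703824=48366009233424
Read c(17,5) = 48366009233424.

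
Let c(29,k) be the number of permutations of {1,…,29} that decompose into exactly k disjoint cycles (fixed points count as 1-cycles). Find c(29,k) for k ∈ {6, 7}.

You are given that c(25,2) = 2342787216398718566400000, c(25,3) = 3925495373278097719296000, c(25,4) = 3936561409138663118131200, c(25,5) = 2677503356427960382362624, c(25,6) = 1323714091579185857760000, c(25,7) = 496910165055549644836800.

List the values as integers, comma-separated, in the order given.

i=26: T(26,3)=2342787216398718566400000+25·3925495373278097719296000=100480171548351161548800000 | T(26,4)=3925495373278097719296000+25·3936561409138663118131200=102339530601744675672576000 | T(26,5)=3936561409138663118131200+25·2677503356427960382362624=70874145319837672677196800 | T(26,6)=2677503356427960382362624+25·1323714091579185857760000=35770355645907606826362624 | T(26,7)=1323714091579185857760000+25·496910165055549644836800=13746468217967926978680000
i=27: T(27,4)=100480171548351161548800000+26·102339530601744675672576000=2761307967193712729035776000 | T(27,5)=102339530601744675672576000+26·70874145319837672677196800=1945067308917524165279692800 | T(27,6)=70874145319837672677196800+26·35770355645907606826362624=1000903392113435450162625024 | T(27,7)=35770355645907606826362624+26·13746468217967926978680000=393178529313073708272042624
i=28: T(28,5)=2761307967193712729035776000+27·1945067308917524165279692800=55278125307966865191587481600 | T(28,6)=1945067308917524165279692800+27·1000903392113435450162625024=28969458895980281319670568448 | T(28,7)=1000903392113435450162625024+27·393178529313073708272042624=11616723683566425573507775872
i=29: T(29,6)=55278125307966865191587481600+28·28969458895980281319670568448=866422974395414742142363398144 | T(29,7)=28969458895980281319670568448+28·11616723683566425573507775872=354237722035840197377888292864
Read c(29,6) = 866422974395414742142363398144, c(29,7) = 354237722035840197377888292864.

866422974395414742142363398144, 354237722035840197377888292864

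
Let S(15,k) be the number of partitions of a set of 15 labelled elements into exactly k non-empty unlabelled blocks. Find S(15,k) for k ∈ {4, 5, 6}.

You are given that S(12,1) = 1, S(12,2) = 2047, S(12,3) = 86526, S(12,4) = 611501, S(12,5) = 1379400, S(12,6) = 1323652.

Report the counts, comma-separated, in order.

@13  (13,2):2047·2+1→4095, (13,3):86526·3+2047→261625, (13,4):611501·4+86526→2532530, (13,5):1379400·5+611501→7508501, (13,6):1323652·6+1379400→9321312
@14  (14,3):261625·3+4095→788970, (14,4):2532530·4+261625→10391745, (14,5):7508501·5+2532530→40075035, (14,6):9321312·6+7508501→63436373
@15  (15,4):10391745·4+788970→42355950, (15,5):40075035·5+10391745→210766920, (15,6):63436373·6+40075035→420693273
Read S(15,4) = 42355950, S(15,5) = 210766920, S(15,6) = 420693273.

42355950, 210766920, 420693273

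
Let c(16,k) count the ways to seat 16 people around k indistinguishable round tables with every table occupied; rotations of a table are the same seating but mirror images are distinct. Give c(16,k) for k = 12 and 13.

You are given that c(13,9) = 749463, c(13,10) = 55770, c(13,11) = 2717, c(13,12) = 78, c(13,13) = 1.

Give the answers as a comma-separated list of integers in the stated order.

row 14: T[14][10]=13·55770+749463=1474473  T[14][11]=13·2717+55770=91091  T[14][12]=13·78+2717=3731  T[14][13]=13·1+78=91
row 15: T[15][11]=14·91091+1474473=2749747  T[15][12]=14·3731+91091=143325  T[15][13]=14·91+3731=5005
row 16: T[16][12]=15·143325+2749747=4899622  T[16][13]=15·5005+143325=218400
Read c(16,12) = 4899622, c(16,13) = 218400.

4899622, 218400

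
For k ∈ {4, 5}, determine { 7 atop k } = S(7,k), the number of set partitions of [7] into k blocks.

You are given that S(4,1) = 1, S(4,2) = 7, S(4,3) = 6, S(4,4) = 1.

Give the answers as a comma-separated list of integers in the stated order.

r5: T_5,2=2×7+1=15; T_5,3=3×6+7=25; T_5,4=4×1+6=10; T_5,5=5×0+1=1
r6: T_6,3=3×25+15=90; T_6,4=4×10+25=65; T_6,5=5×1+10=15
r7: T_7,4=4×65+90=350; T_7,5=5×15+65=140
Read S(7,4) = 350, S(7,5) = 140.

350, 140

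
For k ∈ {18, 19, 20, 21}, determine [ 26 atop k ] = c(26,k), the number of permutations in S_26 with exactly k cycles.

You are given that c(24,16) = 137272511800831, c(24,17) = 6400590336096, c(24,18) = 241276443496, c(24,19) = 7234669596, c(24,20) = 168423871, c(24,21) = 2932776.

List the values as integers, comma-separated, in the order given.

[25] T[25,17]:24*6400590336096+137272511800831=290886679867135 · T[25,18]:24*241276443496+6400590336096=12191224980000 · T[25,19]:24*7234669596+241276443496=414908513800 · T[25,20]:24*168423871+7234669596=11276842500 · T[25,21]:24*2932776+168423871=238810495
[26] T[26,18]:25*12191224980000+290886679867135=595667304367135 · T[26,19]:25*414908513800+12191224980000=22563937825000 · T[26,20]:25*11276842500+414908513800=696829576300 · T[26,21]:25*238810495+11276842500=17247104875
Read c(26,18) = 595667304367135, c(26,19) = 22563937825000, c(26,20) = 696829576300, c(26,21) = 17247104875.

595667304367135, 22563937825000, 696829576300, 17247104875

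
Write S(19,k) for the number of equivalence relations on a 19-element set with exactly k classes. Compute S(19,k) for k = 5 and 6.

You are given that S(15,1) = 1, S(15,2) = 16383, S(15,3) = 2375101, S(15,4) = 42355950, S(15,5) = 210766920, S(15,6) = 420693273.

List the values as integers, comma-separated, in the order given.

row 16: T[16][2]=2·16383+1=32767  T[16][3]=3·2375101+16383=7141686  T[16][4]=4·42355950+2375101=171798901  T[16][5]=5·210766920+42355950=1096190550  T[16][6]=6·420693273+210766920=2734926558
row 17: T[17][3]=3·7141686+32767=21457825  T[17][4]=4·171798901+7141686=694337290  T[17][5]=5·1096190550+171798901=5652751651  T[17][6]=6·2734926558+1096190550=17505749898
row 18: T[18][4]=4·694337290+21457825=2798806985  T[18][5]=5·5652751651+694337290=28958095545  T[18][6]=6·17505749898+5652751651=110687251039
row 19: T[19][5]=5·28958095545+2798806985=147589284710  T[19][6]=6·110687251039+28958095545=693081601779
Read S(19,5) = 147589284710, S(19,6) = 693081601779.

147589284710, 693081601779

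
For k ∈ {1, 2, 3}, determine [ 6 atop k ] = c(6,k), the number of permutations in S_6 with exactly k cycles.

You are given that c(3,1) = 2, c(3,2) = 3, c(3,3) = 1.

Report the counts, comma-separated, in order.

r4: T_4,1=3×2+0=6; T_4,2=3×3+2=11; T_4,3=3×1+3=6
r5: T_5,1=4×6+0=24; T_5,2=4×11+6=50; T_5,3=4×6+11=35
r6: T_6,1=5×24+0=120; T_6,2=5×50+24=274; T_6,3=5×35+50=225
Read c(6,1) = 120, c(6,2) = 274, c(6,3) = 225.

120, 274, 225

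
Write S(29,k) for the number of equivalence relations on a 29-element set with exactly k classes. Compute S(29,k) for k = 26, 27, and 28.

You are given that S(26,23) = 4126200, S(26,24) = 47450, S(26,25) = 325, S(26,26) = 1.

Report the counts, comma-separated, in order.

8336601, 74907, 406

row 27: T[27][24]=24·47450+4126200=5265000  T[27][25]=25·325+47450=55575  T[27][26]=26·1+325=351  T[27][27]=27·0+1=1
row 28: T[28][25]=25·55575+5265000=6654375  T[28][26]=26·351+55575=64701  T[28][27]=27·1+351=378  T[28][28]=28·0+1=1
row 29: T[29][26]=26·64701+6654375=8336601  T[29][27]=27·378+64701=74907  T[29][28]=28·1+378=406
Read S(29,26) = 8336601, S(29,27) = 74907, S(29,28) = 406.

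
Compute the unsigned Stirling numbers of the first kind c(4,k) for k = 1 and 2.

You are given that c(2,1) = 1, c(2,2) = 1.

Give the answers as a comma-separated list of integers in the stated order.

[3] T[3,1]:2*1+0=2 · T[3,2]:2*1+1=3
[4] T[4,1]:3*2+0=6 · T[4,2]:3*3+2=11
Read c(4,1) = 6, c(4,2) = 11.

6, 11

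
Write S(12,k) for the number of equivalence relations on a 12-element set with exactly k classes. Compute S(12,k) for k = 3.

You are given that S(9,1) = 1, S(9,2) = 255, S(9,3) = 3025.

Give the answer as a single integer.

86526

[10] T[10,1]:1*1+0=1 · T[10,2]:2*255+1=511 · T[10,3]:3*3025+255=9330
[11] T[11,2]:2*511+1=1023 · T[11,3]:3*9330+511=28501
[12] T[12,3]:3*28501+1023=86526
Read S(12,3) = 86526.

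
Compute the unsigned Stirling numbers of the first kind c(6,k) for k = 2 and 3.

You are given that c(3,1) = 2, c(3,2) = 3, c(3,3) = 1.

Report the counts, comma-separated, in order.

row 4: T[4][1]=3·2+0=6  T[4][2]=3·3+2=11  T[4][3]=3·1+3=6
row 5: T[5][1]=4·6+0=24  T[5][2]=4·11+6=50  T[5][3]=4·6+11=35
row 6: T[6][2]=5·50+24=274  T[6][3]=5·35+50=225
Read c(6,2) = 274, c(6,3) = 225.

274, 225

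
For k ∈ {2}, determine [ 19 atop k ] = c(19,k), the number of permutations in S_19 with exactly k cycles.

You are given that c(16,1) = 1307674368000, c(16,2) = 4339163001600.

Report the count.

row 17: T[17][1]=16·1307674368000+0=20922789888000  T[17][2]=16·4339163001600+1307674368000=70734282393600
row 18: T[18][1]=17·20922789888000+0=355687428096000  T[18][2]=17·70734282393600+20922789888000=1223405590579200
row 19: T[19][2]=18·1223405590579200+355687428096000=22376988058521600
Read c(19,2) = 22376988058521600.

22376988058521600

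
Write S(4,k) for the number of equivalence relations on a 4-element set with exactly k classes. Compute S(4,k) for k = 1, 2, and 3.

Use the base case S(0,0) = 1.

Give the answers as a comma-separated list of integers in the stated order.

1, 7, 6

@1  (1,1):0·1+1→1
@2  (2,1):1·1+0→1, (2,2):0·2+1→1
@3  (3,1):1·1+0→1, (3,2):1·2+1→3, (3,3):0·3+1→1
@4  (4,1):1·1+0→1, (4,2):3·2+1→7, (4,3):1·3+3→6
Read S(4,1) = 1, S(4,2) = 7, S(4,3) = 6.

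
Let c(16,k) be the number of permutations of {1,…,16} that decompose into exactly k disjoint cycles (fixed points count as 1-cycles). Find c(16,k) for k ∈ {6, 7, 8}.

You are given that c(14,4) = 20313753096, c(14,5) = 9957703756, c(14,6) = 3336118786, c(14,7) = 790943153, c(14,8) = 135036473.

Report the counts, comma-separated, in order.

[15] T[15,5]:14*9957703756+20313753096=159721605680 · T[15,6]:14*3336118786+9957703756=56663366760 · T[15,7]:14*790943153+3336118786=14409322928 · T[15,8]:14*135036473+790943153=2681453775
[16] T[16,6]:15*56663366760+159721605680=1009672107080 · T[16,7]:15*14409322928+56663366760=272803210680 · T[16,8]:15*2681453775+14409322928=54631129553
Read c(16,6) = 1009672107080, c(16,7) = 272803210680, c(16,8) = 54631129553.

1009672107080, 272803210680, 54631129553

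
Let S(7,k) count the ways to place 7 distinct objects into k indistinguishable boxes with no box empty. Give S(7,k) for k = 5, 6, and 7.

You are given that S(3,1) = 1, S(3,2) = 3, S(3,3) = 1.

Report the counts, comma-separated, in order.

[4] T[4,2]:2*3+1=7 · T[4,3]:3*1+3=6 · T[4,4]:4*0+1=1
[5] T[5,3]:3*6+7=25 · T[5,4]:4*1+6=10 · T[5,5]:5*0+1=1
[6] T[6,4]:4*10+25=65 · T[6,5]:5*1+10=15 · T[6,6]:6*0+1=1
[7] T[7,5]:5*15+65=140 · T[7,6]:6*1+15=21 · T[7,7]:7*0+1=1
Read S(7,5) = 140, S(7,6) = 21, S(7,7) = 1.

140, 21, 1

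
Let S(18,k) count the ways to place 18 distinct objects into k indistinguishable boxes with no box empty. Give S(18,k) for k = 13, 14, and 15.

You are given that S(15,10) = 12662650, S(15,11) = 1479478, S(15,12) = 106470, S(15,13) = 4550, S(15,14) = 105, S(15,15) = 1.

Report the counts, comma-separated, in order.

125854638, 8408778, 367200

@16  (16,11):1479478·11+12662650→28936908, (16,12):106470·12+1479478→2757118, (16,13):4550·13+106470→165620, (16,14):105·14+4550→6020, (16,15):1·15+105→120
@17  (17,12):2757118·12+28936908→62022324, (17,13):165620·13+2757118→4910178, (17,14):6020·14+165620→249900, (17,15):120·15+6020→7820
@18  (18,13):4910178·13+62022324→125854638, (18,14):249900·14+4910178→8408778, (18,15):7820·15+249900→367200
Read S(18,13) = 125854638, S(18,14) = 8408778, S(18,15) = 367200.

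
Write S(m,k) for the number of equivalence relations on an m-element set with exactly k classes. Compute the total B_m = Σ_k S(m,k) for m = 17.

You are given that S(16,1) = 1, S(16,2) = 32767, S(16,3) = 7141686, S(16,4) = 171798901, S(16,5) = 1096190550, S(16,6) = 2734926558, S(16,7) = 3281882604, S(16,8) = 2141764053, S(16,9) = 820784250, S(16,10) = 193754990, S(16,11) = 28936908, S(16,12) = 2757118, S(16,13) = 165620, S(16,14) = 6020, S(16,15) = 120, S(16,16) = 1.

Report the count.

i=17: T(17,1)=0+1·1=1 | T(17,2)=1+2·32767=65535 | T(17,3)=32767+3·7141686=21457825 | T(17,4)=7141686+4·171798901=694337290 | T(17,5)=171798901+5·1096190550=5652751651 | T(17,6)=1096190550+6·2734926558=17505749898 | T(17,7)=2734926558+7·3281882604=25708104786 | T(17,8)=3281882604+8·2141764053=20415995028 | T(17,9)=2141764053+9·820784250=9528822303 | T(17,10)=820784250+10·193754990=2758334150 | T(17,11)=193754990+11·28936908=512060978 | T(17,12)=28936908+12·2757118=62022324 | T(17,13)=2757118+13·165620=4910178 | T(17,14)=165620+14·6020=249900 | T(17,15)=6020+15·120=7820 | T(17,16)=120+16·1=136 | T(17,17)=1+17·0=1
B_17 = ΣS(17,k) = 1+65535+21457825+694337290+5652751651+17505749898+25708104786+20415995028+9528822303+2758334150+512060978+62022324+4910178+249900+7820+136+1 = 82864869804

82864869804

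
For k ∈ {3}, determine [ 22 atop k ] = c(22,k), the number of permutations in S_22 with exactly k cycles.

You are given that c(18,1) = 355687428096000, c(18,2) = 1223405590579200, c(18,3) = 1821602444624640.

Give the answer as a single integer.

row 19: T[19][1]=18·355687428096000+0=6402373705728000  T[19][2]=18·1223405590579200+355687428096000=22376988058521600  T[19][3]=18·1821602444624640+1223405590579200=34012249593822720
row 20: T[20][1]=19·6402373705728000+0=121645100408832000  T[20][2]=19·22376988058521600+6402373705728000=431565146817638400  T[20][3]=19·34012249593822720+22376988058521600=668609730341153280
row 21: T[21][2]=20·431565146817638400+121645100408832000=8752948036761600000  T[21][3]=20·668609730341153280+431565146817638400=13803759753640704000
row 22: T[22][3]=21·13803759753640704000+8752948036761600000=298631902863216384000
Read c(22,3) = 298631902863216384000.

298631902863216384000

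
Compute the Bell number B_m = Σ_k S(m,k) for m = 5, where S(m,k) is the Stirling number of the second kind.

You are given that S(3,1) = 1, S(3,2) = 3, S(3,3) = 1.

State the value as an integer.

52

row 4: T[4][1]=1·1+0=1  T[4][2]=2·3+1=7  T[4][3]=3·1+3=6  T[4][4]=4·0+1=1
row 5: T[5][1]=1·1+0=1  T[5][2]=2·7+1=15  T[5][3]=3·6+7=25  T[5][4]=4·1+6=10  T[5][5]=5·0+1=1
B_5 = ΣS(5,k) = 1+15+25+10+1 = 52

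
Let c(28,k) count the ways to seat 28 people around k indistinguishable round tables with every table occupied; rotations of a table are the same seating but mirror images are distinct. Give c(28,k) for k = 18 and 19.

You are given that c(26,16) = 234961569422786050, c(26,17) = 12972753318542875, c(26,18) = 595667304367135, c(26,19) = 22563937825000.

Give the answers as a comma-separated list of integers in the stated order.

i=27: T(27,17)=234961569422786050+26·12972753318542875=572253155704900800 | T(27,18)=12972753318542875+26·595667304367135=28460103232088385 | T(27,19)=595667304367135+26·22563937825000=1182329687817135
i=28: T(28,18)=572253155704900800+27·28460103232088385=1340675942971287195 | T(28,19)=28460103232088385+27·1182329687817135=60383004803151030
Read c(28,18) = 1340675942971287195, c(28,19) = 60383004803151030.

1340675942971287195, 60383004803151030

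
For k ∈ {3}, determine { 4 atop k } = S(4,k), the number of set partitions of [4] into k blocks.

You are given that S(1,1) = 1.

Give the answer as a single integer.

[2] T[2,1]:1*1+0=1 · T[2,2]:2*0+1=1
[3] T[3,2]:2*1+1=3 · T[3,3]:3*0+1=1
[4] T[4,3]:3*1+3=6
Read S(4,3) = 6.

6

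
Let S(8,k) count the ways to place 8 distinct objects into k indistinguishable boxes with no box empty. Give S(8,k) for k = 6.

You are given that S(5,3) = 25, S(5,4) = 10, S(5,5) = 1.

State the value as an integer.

266

i=6: T(6,4)=25+4·10=65 | T(6,5)=10+5·1=15 | T(6,6)=1+6·0=1
i=7: T(7,5)=65+5·15=140 | T(7,6)=15+6·1=21
i=8: T(8,6)=140+6·21=266
Read S(8,6) = 266.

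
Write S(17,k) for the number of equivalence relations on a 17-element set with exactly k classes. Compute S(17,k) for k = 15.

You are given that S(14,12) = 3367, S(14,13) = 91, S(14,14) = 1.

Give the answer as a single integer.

7820

row 15: T[15][13]=13·91+3367=4550  T[15][14]=14·1+91=105  T[15][15]=15·0+1=1
row 16: T[16][14]=14·105+4550=6020  T[16][15]=15·1+105=120
row 17: T[17][15]=15·120+6020=7820
Read S(17,15) = 7820.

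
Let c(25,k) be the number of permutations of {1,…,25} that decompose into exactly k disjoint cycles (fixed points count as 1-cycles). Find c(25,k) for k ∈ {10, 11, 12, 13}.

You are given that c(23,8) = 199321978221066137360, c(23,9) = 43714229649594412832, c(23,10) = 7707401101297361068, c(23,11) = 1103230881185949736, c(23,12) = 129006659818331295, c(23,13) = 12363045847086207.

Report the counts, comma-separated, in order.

[24] T[24,9]:23*43714229649594412832+199321978221066137360=1204749260161737632496 · T[24,10]:23*7707401101297361068+43714229649594412832=220984454979433717396 · T[24,11]:23*1103230881185949736+7707401101297361068=33081711368574204996 · T[24,12]:23*129006659818331295+1103230881185949736=4070384057007569521 · T[24,13]:23*12363045847086207+129006659818331295=413356714301314056
[25] T[25,10]:24*220984454979433717396+1204749260161737632496=6508376179668146850000 · T[25,11]:24*33081711368574204996+220984454979433717396=1014945527825214637300 · T[25,12]:24*4070384057007569521+33081711368574204996=130770928736755873500 · T[25,13]:24*413356714301314056+4070384057007569521=13990945200239106865
Read c(25,10) = 6508376179668146850000, c(25,11) = 1014945527825214637300, c(25,12) = 130770928736755873500, c(25,13) = 13990945200239106865.

6508376179668146850000, 1014945527825214637300, 130770928736755873500, 13990945200239106865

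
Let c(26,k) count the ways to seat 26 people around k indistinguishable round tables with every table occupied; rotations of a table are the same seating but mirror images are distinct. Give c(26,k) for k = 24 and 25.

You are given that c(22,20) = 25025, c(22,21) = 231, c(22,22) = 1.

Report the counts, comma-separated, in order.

r23: T_23,21=22×231+25025=30107; T_23,22=22×1+231=253; T_23,23=22×0+1=1
r24: T_24,22=23×253+30107=35926; T_24,23=23×1+253=276; T_24,24=23×0+1=1
r25: T_25,23=24×276+35926=42550; T_25,24=24×1+276=300; T_25,25=24×0+1=1
r26: T_26,24=25×300+42550=50050; T_26,25=25×1+300=325
Read c(26,24) = 50050, c(26,25) = 325.

50050, 325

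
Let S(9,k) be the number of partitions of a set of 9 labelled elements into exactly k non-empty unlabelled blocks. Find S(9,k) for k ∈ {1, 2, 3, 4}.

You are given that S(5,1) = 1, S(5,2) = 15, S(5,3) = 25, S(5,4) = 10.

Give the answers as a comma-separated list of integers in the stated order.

[6] T[6,1]:1*1+0=1 · T[6,2]:2*15+1=31 · T[6,3]:3*25+15=90 · T[6,4]:4*10+25=65
[7] T[7,1]:1*1+0=1 · T[7,2]:2*31+1=63 · T[7,3]:3*90+31=301 · T[7,4]:4*65+90=350
[8] T[8,1]:1*1+0=1 · T[8,2]:2*63+1=127 · T[8,3]:3*301+63=966 · T[8,4]:4*350+301=1701
[9] T[9,1]:1*1+0=1 · T[9,2]:2*127+1=255 · T[9,3]:3*966+127=3025 · T[9,4]:4*1701+966=7770
Read S(9,1) = 1, S(9,2) = 255, S(9,3) = 3025, S(9,4) = 7770.

1, 255, 3025, 7770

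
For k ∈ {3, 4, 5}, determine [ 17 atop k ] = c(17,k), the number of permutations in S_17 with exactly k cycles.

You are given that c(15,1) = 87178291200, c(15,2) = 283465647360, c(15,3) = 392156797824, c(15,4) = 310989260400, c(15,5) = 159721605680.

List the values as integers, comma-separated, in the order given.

102992244837120, 87077748875904, 48366009233424

row 16: T[16][2]=15·283465647360+87178291200=4339163001600  T[16][3]=15·392156797824+283465647360=6165817614720  T[16][4]=15·310989260400+392156797824=5056995703824  T[16][5]=15·159721605680+310989260400=2706813345600
row 17: T[17][3]=16·6165817614720+4339163001600=102992244837120  T[17][4]=16·5056995703824+6165817614720=87077748875904  T[17][5]=16·2706813345600+5056995703824=48366009233424
Read c(17,3) = 102992244837120, c(17,4) = 87077748875904, c(17,5) = 48366009233424.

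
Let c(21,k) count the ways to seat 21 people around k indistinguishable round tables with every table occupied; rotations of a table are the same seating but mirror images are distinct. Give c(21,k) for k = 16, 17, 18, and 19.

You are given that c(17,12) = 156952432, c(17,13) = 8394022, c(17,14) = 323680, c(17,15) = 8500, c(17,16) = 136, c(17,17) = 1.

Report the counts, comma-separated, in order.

i=18: T(18,13)=156952432+17·8394022=299650806 | T(18,14)=8394022+17·323680=13896582 | T(18,15)=323680+17·8500=468180 | T(18,16)=8500+17·136=10812 | T(18,17)=136+17·1=153 | T(18,18)=1+17·0=1
i=19: T(19,14)=299650806+18·13896582=549789282 | T(19,15)=13896582+18·468180=22323822 | T(19,16)=468180+18·10812=662796 | T(19,17)=10812+18·153=13566 | T(19,18)=153+18·1=171 | T(19,19)=1+18·0=1
i=20: T(20,15)=549789282+19·22323822=973941900 | T(20,16)=22323822+19·662796=34916946 | T(20,17)=662796+19·13566=920550 | T(20,18)=13566+19·171=16815 | T(20,19)=171+19·1=190
i=21: T(21,16)=973941900+20·34916946=1672280820 | T(21,17)=34916946+20·920550=53327946 | T(21,18)=920550+20·16815=1256850 | T(21,19)=16815+20·190=20615
Read c(21,16) = 1672280820, c(21,17) = 53327946, c(21,18) = 1256850, c(21,19) = 20615.

1672280820, 53327946, 1256850, 20615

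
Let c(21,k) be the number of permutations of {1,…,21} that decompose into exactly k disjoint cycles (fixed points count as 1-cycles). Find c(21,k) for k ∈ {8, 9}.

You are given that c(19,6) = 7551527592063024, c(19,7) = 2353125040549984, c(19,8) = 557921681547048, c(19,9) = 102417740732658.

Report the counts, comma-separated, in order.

row 20: T[20][7]=19·2353125040549984+7551527592063024=52260903362512720  T[20][8]=19·557921681547048+2353125040549984=12953636989943896  T[20][9]=19·102417740732658+557921681547048=2503858755467550
row 21: T[21][8]=20·12953636989943896+52260903362512720=311333643161390640  T[21][9]=20·2503858755467550+12953636989943896=63030812099294896
Read c(21,8) = 311333643161390640, c(21,9) = 63030812099294896.

311333643161390640, 63030812099294896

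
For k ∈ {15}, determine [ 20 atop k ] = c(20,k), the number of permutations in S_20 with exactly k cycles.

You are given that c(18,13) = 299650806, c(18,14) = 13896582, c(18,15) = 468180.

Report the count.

973941900

@19  (19,14):13896582·18+299650806→549789282, (19,15):468180·18+13896582→22323822
@20  (20,15):22323822·19+549789282→973941900
Read c(20,15) = 973941900.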